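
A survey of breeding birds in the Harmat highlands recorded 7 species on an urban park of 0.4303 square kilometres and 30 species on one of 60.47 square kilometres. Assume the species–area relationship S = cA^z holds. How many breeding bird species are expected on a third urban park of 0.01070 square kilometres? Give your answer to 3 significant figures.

2.36

z = ln(30/7) / ln(60.47/0.4303) = 1.4553 / 4.9454 = 0.2943
c = 7 / 0.4303^0.2943 = 7 / 0.7802 = 8.972
S₃ = 8.972 × 0.0107^0.2943 = 8.972 × 0.2631 ≈ 2.36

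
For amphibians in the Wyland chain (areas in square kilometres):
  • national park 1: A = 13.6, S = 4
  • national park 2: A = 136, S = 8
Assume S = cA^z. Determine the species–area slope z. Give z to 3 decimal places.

Taking logs: ln S = ln c + z ln A, so z = (ln S₂ − ln S₁)/(ln A₂ − ln A₁).
z = ln(8/4) / ln(136/13.6) = ln(2) / ln(10) = 0.6931 / 2.3026 = 0.3010

0.301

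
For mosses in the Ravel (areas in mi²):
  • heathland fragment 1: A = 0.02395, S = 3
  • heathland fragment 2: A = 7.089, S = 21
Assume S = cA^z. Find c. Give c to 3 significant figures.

10.7

z = ln(S₂/S₁) / ln(A₂/A₁) = ln(21/3) / ln(7.089/0.02395) = 1.9459 / 5.6903 = 0.3420
c = S₁ / A₁^z = 3 / 0.02395^0.3420 = 3 / 0.2791 = 10.75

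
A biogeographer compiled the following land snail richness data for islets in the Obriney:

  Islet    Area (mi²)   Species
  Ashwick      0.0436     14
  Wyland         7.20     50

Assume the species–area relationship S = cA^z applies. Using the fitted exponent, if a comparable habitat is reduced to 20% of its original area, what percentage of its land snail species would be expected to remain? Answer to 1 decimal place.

z = ln(50/14) / ln(7.2/0.0436) = 1.2730 / 5.1068 = 0.2493
S_new/S_old = (A_new/A_old)^z = 0.2^0.2493 = exp(0.2493 × -1.6094) = 0.6695

67.0%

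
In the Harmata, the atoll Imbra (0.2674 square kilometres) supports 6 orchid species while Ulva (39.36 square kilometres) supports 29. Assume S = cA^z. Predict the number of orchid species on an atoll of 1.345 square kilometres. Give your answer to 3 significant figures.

9.99

z = ln(29/6) / ln(39.36/0.2674) = 1.5755 / 4.9918 = 0.3156
c = 6 / 0.2674^0.3156 = 6 / 0.6595 = 9.098
S₃ = 9.098 × 1.345^0.3156 = 9.098 × 1.098 ≈ 9.99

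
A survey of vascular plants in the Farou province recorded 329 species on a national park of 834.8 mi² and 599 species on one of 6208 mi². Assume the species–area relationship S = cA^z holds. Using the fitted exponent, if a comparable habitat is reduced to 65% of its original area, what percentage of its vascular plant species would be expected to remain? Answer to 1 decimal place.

z = ln(599/329) / ln(6208/834.8) = 0.5992 / 2.0064 = 0.2986
S_new/S_old = (A_new/A_old)^z = 0.65^0.2986 = exp(0.2986 × -0.4308) = 0.8793

87.9%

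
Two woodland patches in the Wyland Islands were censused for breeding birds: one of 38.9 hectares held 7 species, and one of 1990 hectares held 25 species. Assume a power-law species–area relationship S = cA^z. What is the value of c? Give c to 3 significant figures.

z = ln(S₂/S₁) / ln(A₂/A₁) = ln(25/7) / ln(1990/38.9) = 1.2730 / 3.9349 = 0.3235
c = S₁ / A₁^z = 7 / 38.9^0.3235 = 7 / 3.269 = 2.142

2.14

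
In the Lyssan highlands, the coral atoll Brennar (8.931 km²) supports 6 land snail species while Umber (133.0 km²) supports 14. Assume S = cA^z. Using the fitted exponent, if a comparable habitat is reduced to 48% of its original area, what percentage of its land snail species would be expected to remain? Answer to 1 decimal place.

79.4%

z = ln(14/6) / ln(133/8.931) = 0.8473 / 2.7008 = 0.3137
S_new/S_old = (A_new/A_old)^z = 0.48^0.3137 = exp(0.3137 × -0.7340) = 0.7943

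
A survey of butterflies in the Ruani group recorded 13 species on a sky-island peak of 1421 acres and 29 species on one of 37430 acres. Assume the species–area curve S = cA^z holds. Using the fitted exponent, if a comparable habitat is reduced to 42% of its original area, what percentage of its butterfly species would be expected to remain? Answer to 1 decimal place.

80.8%

z = ln(29/13) / ln(37430/1421) = 0.8023 / 3.2711 = 0.2453
S_new/S_old = (A_new/A_old)^z = 0.42^0.2453 = exp(0.2453 × -0.8675) = 0.8083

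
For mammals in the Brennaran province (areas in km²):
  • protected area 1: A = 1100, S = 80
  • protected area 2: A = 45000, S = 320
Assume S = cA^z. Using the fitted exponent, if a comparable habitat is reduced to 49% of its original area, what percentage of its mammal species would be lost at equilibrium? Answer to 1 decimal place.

23.4%

z = ln(320/80) / ln(45000/1100) = 1.3863 / 3.7114 = 0.3735
S_new/S_old = (A_new/A_old)^z = 0.49^0.3735 = exp(0.3735 × -0.7133) = 0.7661
Fraction lost = 1 − 0.7661 = 0.2339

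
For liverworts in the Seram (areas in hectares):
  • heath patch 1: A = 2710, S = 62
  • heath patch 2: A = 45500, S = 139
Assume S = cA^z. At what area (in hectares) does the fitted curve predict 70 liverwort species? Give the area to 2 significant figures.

z = ln(139/62) / ln(45500/2710) = 0.8073 / 2.8208 = 0.2862
c = 62 / 2710^0.2862 = 62 / 9.606 = 6.454
A = (70/6.454)^(1/0.2862) ⇒ ln A = ln(10.85)/0.2862 = 8.3287
A = e^8.3287 ≈ 4141 hectares

4100 hectares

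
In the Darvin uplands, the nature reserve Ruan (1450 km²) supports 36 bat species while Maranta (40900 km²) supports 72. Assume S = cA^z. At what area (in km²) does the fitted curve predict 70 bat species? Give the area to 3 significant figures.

35700 km²

z = ln(72/36) / ln(40900/1450) = 0.6931 / 3.3396 = 0.2076
c = 36 / 1450^0.2076 = 36 / 4.531 = 7.946
A = (70/7.946)^(1/0.2076) ⇒ ln A = ln(8.81)/0.2076 = 10.4832
A = e^10.4832 ≈ 35709 km²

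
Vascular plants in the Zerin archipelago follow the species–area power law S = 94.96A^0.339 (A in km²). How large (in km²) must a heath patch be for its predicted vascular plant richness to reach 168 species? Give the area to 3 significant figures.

5.38 km²

168 = 94.96 × A^0.339  ⇒  A^0.339 = 168/94.96 = 1.769
ln A = ln(1.769) / 0.339 = 0.5705 / 0.339 = 1.6829
A = e^1.6829 ≈ 5.381 km²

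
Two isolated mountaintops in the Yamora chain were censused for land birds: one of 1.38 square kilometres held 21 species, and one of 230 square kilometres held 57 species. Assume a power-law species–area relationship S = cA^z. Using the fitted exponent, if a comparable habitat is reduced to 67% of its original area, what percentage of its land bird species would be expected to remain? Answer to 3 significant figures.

92.5%

z = ln(57/21) / ln(230/1.38) = 0.9985 / 5.1160 = 0.1952
S_new/S_old = (A_new/A_old)^z = 0.67^0.1952 = exp(0.1952 × -0.4005) = 0.9248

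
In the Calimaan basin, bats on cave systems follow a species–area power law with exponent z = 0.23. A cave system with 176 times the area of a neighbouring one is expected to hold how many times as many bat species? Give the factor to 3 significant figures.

3.28

S₂/S₁ = (A₂/A₁)^z = 176^0.23
ln(S₂/S₁) = 0.23 × ln 176 = 0.23 × 5.1705 = 1.1892
S₂/S₁ = e^1.1892 ≈ 3.284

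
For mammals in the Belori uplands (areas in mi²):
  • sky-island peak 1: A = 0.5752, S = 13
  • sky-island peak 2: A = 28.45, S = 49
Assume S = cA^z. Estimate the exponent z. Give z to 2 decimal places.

Taking logs: ln S = ln c + z ln A, so z = (ln S₂ − ln S₁)/(ln A₂ − ln A₁).
z = ln(49/13) / ln(28.45/0.5752) = ln(3.769) / ln(49.46) = 1.3269 / 3.9012 = 0.3401

0.34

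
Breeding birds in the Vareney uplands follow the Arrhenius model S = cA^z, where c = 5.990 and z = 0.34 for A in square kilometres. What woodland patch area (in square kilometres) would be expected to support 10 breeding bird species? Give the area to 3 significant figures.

10 = 5.99 × A^0.34  ⇒  A^0.34 = 10/5.99 = 1.669
ln A = ln(1.669) / 0.34 = 0.5125 / 0.34 = 1.5073
A = e^1.5073 ≈ 4.515 square kilometres

4.51 square kilometres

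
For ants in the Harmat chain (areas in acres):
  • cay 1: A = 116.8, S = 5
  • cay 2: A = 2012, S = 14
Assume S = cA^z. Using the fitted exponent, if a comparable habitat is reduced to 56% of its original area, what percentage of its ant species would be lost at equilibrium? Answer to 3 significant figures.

18.9%

z = ln(14/5) / ln(2012/116.8) = 1.0296 / 2.8464 = 0.3617
S_new/S_old = (A_new/A_old)^z = 0.56^0.3617 = exp(0.3617 × -0.5798) = 0.8108
Fraction lost = 1 − 0.8108 = 0.1892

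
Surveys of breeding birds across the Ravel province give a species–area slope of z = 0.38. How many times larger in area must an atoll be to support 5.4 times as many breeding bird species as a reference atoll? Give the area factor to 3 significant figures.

(A₂/A₁)^0.38 = 5.4, so A₂/A₁ = 5.4^(1/0.38) = 5.4^2.632
ln(A₂/A₁) = ln 5.4 / 0.38 = 1.6864 / 0.38 = 4.4379
A₂/A₁ = e^4.4379 ≈ 84.6

84.6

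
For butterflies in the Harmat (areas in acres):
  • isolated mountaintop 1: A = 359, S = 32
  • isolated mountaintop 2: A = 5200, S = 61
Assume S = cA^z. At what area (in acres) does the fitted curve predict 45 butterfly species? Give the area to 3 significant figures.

z = ln(61/32) / ln(5200/359) = 0.6451 / 2.6731 = 0.2413
c = 32 / 359^0.2413 = 32 / 4.137 = 7.736
A = (45/7.736)^(1/0.2413) ⇒ ln A = ln(5.817)/0.2413 = 7.2959
A = e^7.2959 ≈ 1474 acres

1470 acres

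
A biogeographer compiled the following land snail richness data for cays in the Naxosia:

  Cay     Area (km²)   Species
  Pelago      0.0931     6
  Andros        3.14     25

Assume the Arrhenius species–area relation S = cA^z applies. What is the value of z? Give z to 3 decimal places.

Taking logs: ln S = ln c + z ln A, so z = (ln S₂ − ln S₁)/(ln A₂ − ln A₁).
z = ln(25/6) / ln(3.14/0.0931) = ln(4.167) / ln(33.73) = 1.4271 / 3.5183 = 0.4056

0.406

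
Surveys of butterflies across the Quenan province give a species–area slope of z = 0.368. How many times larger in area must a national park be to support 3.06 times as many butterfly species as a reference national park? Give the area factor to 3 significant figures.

(A₂/A₁)^0.368 = 3.06, so A₂/A₁ = 3.06^(1/0.368) = 3.06^2.717
ln(A₂/A₁) = ln 3.06 / 0.368 = 1.1184 / 0.368 = 3.0392
A₂/A₁ = e^3.0392 ≈ 20.89

20.9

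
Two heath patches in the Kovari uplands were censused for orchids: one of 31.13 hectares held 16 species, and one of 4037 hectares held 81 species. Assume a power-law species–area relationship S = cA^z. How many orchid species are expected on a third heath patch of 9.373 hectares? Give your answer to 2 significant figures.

11

z = ln(81/16) / ln(4037/31.13) = 1.6219 / 4.8651 = 0.3334
c = 16 / 31.13^0.3334 = 16 / 3.146 = 5.086
S₃ = 5.086 × 9.373^0.3334 = 5.086 × 2.109 ≈ 10.72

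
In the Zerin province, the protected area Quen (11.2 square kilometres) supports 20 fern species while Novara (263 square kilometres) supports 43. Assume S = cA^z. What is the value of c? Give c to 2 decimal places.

z = ln(S₂/S₁) / ln(A₂/A₁) = ln(43/20) / ln(263/11.2) = 0.7655 / 3.1562 = 0.2425
c = S₁ / A₁^z = 20 / 11.2^0.2425 = 20 / 1.797 = 11.13

11.13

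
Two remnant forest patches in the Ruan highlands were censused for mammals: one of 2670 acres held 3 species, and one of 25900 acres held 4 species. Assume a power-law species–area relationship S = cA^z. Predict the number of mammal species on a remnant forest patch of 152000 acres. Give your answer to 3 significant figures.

5.00

z = ln(4/3) / ln(25900/2670) = 0.2877 / 2.2722 = 0.1266
c = 3 / 2670^0.1266 = 3 / 2.715 = 1.105
S₃ = 1.105 × 152000^0.1266 = 1.105 × 4.53 ≈ 5.005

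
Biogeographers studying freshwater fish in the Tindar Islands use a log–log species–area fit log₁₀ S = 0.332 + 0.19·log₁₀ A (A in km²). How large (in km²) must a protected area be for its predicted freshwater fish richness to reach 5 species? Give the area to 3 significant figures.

85.4 km²

5 = 2.148 × A^0.19  ⇒  A^0.19 = 5/2.148 = 2.328
ln A = ln(2.328) / 0.19 = 0.8450 / 0.19 = 4.4473
A = e^4.4473 ≈ 85.39 km²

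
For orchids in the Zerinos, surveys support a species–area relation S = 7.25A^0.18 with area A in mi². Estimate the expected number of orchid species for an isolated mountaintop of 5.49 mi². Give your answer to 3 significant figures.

S = 7.25 × 5.49^0.18
ln S = ln 7.25 + 0.18 × ln 5.49 = 1.9810 + 0.18 × 1.7029 = 2.2875
S = e^2.2875 ≈ 9.851

9.85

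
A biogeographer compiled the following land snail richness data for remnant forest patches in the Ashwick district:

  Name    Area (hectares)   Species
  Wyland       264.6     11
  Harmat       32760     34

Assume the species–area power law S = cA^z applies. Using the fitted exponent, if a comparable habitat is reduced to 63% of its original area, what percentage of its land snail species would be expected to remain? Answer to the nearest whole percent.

z = ln(34/11) / ln(32760/264.6) = 1.1285 / 4.8187 = 0.2342
S_new/S_old = (A_new/A_old)^z = 0.63^0.2342 = exp(0.2342 × -0.4620) = 0.8974

90%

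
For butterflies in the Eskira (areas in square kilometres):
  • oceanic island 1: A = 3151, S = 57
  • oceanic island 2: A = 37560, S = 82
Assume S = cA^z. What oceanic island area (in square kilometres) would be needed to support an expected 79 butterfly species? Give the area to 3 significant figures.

z = ln(82/57) / ln(37560/3151) = 0.3637 / 2.4782 = 0.1467
c = 57 / 3151^0.1467 = 57 / 3.261 = 17.48
A = (79/17.48)^(1/0.1467) ⇒ ln A = ln(4.52)/0.1467 = 10.2797
A = e^10.2797 ≈ 29135 square kilometres

29100 square kilometres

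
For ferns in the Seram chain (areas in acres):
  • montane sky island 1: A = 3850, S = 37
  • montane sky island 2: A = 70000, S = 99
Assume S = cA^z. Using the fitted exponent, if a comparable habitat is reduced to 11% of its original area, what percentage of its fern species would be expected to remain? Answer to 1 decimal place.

z = ln(99/37) / ln(70000/3850) = 0.9842 / 2.9004 = 0.3393
S_new/S_old = (A_new/A_old)^z = 0.11^0.3393 = exp(0.3393 × -2.2073) = 0.4728

47.3%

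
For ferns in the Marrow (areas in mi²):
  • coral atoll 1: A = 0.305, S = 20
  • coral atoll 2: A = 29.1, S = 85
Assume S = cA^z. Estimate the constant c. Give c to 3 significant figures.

29.2

z = ln(S₂/S₁) / ln(A₂/A₁) = ln(85/20) / ln(29.1/0.305) = 1.4469 / 4.5582 = 0.3174
c = S₁ / A₁^z = 20 / 0.305^0.3174 = 20 / 0.686 = 29.16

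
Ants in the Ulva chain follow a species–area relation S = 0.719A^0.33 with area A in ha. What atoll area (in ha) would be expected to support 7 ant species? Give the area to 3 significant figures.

7 = 0.719 × A^0.33  ⇒  A^0.33 = 7/0.719 = 9.736
ln A = ln(9.736) / 0.33 = 2.2758 / 0.33 = 6.8964
A = e^6.8964 ≈ 988.7 ha

989 ha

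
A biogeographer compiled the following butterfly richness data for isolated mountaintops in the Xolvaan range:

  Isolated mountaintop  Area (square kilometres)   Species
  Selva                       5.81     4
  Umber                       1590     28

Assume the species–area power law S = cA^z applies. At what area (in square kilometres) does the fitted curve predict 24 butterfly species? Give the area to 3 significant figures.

1020 square kilometres

z = ln(28/4) / ln(1590/5.81) = 1.9459 / 5.6119 = 0.3467
c = 4 / 5.81^0.3467 = 4 / 1.841 = 2.173
A = (24/2.173)^(1/0.3467) ⇒ ln A = ln(11.04)/0.3467 = 6.9269
A = e^6.9269 ≈ 1019 square kilometres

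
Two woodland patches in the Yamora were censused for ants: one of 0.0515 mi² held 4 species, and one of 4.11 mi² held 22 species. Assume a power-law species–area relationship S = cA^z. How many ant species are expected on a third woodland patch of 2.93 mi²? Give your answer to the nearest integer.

z = ln(22/4) / ln(4.11/0.0515) = 1.7047 / 4.3796 = 0.3892
c = 4 / 0.0515^0.3892 = 4 / 0.3152 = 12.69
S₃ = 12.69 × 2.93^0.3892 = 12.69 × 1.52 ≈ 19.28

19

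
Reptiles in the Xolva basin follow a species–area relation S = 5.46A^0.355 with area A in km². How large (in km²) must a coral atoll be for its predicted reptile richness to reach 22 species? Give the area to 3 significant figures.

50.7 km²

22 = 5.46 × A^0.355  ⇒  A^0.355 = 22/5.46 = 4.029
ln A = ln(4.029) / 0.355 = 1.3936 / 0.355 = 3.9256
A = e^3.9256 ≈ 50.68 km²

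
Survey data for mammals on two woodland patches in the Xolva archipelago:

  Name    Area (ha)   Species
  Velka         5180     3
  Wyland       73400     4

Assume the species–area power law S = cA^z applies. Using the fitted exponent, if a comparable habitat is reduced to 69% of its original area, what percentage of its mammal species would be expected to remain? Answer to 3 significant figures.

96.1%

z = ln(4/3) / ln(73400/5180) = 0.2877 / 2.6511 = 0.1085
S_new/S_old = (A_new/A_old)^z = 0.69^0.1085 = exp(0.1085 × -0.3711) = 0.9605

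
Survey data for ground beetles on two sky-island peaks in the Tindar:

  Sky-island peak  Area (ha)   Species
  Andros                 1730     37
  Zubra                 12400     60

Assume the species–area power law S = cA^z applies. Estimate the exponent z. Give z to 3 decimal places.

Taking logs: ln S = ln c + z ln A, so z = (ln S₂ − ln S₁)/(ln A₂ − ln A₁).
z = ln(60/37) / ln(12400/1730) = ln(1.622) / ln(7.168) = 0.4834 / 1.9696 = 0.2454

0.245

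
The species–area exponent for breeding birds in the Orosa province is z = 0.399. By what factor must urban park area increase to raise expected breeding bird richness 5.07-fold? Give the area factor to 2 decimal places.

58.47

(A₂/A₁)^0.399 = 5.07, so A₂/A₁ = 5.07^(1/0.399) = 5.07^2.506
ln(A₂/A₁) = ln 5.07 / 0.399 = 1.6233 / 0.399 = 4.0685
A₂/A₁ = e^4.0685 ≈ 58.47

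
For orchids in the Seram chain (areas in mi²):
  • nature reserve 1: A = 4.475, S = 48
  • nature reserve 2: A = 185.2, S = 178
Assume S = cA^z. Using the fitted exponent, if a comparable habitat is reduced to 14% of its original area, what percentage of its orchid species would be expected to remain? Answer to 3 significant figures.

z = ln(178/48) / ln(185.2/4.475) = 1.3106 / 3.7229 = 0.3520
S_new/S_old = (A_new/A_old)^z = 0.14^0.3520 = exp(0.3520 × -1.9661) = 0.5005

50.1%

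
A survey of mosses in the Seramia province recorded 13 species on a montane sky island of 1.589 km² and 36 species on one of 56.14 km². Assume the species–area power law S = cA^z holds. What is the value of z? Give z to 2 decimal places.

0.29

Taking logs: ln S = ln c + z ln A, so z = (ln S₂ − ln S₁)/(ln A₂ − ln A₁).
z = ln(36/13) / ln(56.14/1.589) = ln(2.769) / ln(35.33) = 1.0186 / 3.5647 = 0.2857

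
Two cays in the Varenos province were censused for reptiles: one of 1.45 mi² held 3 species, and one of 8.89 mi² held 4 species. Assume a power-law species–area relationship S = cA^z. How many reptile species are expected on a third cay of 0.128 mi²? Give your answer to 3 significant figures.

2.04

z = ln(4/3) / ln(8.89/1.45) = 0.2877 / 1.8134 = 0.1586
c = 3 / 1.45^0.1586 = 3 / 1.061 = 2.828
S₃ = 2.828 × 0.128^0.1586 = 2.828 × 0.7217 ≈ 2.041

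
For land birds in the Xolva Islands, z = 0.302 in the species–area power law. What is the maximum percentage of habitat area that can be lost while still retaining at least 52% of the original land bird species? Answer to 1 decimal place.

Need (A_new/A_old)^0.302 = 0.52, so A_new/A_old = 0.52^(1/0.302) = 0.52^3.311
ln(A_new/A_old) = ln 0.52 / 0.302 = -0.6539 / 0.302 = -2.1653
A_new/A_old = e^-2.1653 ≈ 0.1147
Fraction that can be lost = 1 − 0.1147 = 0.8853

88.5%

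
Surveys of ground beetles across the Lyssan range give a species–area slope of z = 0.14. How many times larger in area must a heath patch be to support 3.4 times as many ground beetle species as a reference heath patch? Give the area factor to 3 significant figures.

(A₂/A₁)^0.14 = 3.4, so A₂/A₁ = 3.4^(1/0.14) = 3.4^7.143
ln(A₂/A₁) = ln 3.4 / 0.14 = 1.2238 / 0.14 = 8.7413
A₂/A₁ = e^8.7413 ≈ 6256

6260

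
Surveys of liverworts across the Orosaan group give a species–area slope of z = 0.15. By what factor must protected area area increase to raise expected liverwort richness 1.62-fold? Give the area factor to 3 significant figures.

(A₂/A₁)^0.15 = 1.62, so A₂/A₁ = 1.62^(1/0.15) = 1.62^6.667
ln(A₂/A₁) = ln 1.62 / 0.15 = 0.4824 / 0.15 = 3.2162
A₂/A₁ = e^3.2162 ≈ 24.93

24.9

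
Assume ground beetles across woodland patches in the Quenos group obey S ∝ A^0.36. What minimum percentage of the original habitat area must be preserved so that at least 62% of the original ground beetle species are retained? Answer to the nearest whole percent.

27%

Need (A_new/A_old)^0.36 = 0.62, so A_new/A_old = 0.62^(1/0.36) = 0.62^2.778
ln(A_new/A_old) = ln 0.62 / 0.36 = -0.4780 / 0.36 = -1.3279
A_new/A_old = e^-1.3279 ≈ 0.265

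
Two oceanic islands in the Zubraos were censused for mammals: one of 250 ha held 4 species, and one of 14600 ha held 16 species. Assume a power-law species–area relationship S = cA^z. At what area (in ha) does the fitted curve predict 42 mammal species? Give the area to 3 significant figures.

z = ln(16/4) / ln(14600/250) = 1.3863 / 4.0673 = 0.3408
c = 4 / 250^0.3408 = 4 / 6.566 = 0.6092
A = (42/0.6092)^(1/0.3408) ⇒ ln A = ln(68.94)/0.3408 = 12.4203
A = e^12.4203 ≈ 247774 ha

248000 ha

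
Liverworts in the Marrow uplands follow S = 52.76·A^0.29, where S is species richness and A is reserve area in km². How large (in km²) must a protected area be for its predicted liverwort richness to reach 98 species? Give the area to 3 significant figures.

98 = 52.76 × A^0.29  ⇒  A^0.29 = 98/52.76 = 1.857
ln A = ln(1.857) / 0.29 = 0.6192 / 0.29 = 2.1352
A = e^2.1352 ≈ 8.459 km²

8.46 km²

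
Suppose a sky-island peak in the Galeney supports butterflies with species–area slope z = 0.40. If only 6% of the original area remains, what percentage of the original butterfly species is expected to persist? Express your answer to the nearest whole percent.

S_new/S_old = (A_new/A_old)^z = 0.06^0.4
= exp(0.4 × ln 0.06) = exp(0.4 × -2.8134) = exp(-1.1254) ≈ 0.3245

32%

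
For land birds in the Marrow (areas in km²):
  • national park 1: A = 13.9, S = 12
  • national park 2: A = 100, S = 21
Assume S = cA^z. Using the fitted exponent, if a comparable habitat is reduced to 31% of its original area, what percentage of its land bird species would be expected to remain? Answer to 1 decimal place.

z = ln(21/12) / ln(100/13.9) = 0.5596 / 1.9733 = 0.2836
S_new/S_old = (A_new/A_old)^z = 0.31^0.2836 = exp(0.2836 × -1.1712) = 0.7174

71.7%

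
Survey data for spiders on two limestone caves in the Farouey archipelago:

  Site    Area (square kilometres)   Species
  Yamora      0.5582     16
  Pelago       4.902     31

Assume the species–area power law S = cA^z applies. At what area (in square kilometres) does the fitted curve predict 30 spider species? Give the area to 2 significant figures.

4.4 square kilometres

z = ln(31/16) / ln(4.902/0.5582) = 0.6614 / 2.1727 = 0.3044
c = 16 / 0.5582^0.3044 = 16 / 0.8374 = 19.11
A = (30/19.11)^(1/0.3044) ⇒ ln A = ln(1.57)/0.3044 = 1.4819
A = e^1.4819 ≈ 4.401 square kilometres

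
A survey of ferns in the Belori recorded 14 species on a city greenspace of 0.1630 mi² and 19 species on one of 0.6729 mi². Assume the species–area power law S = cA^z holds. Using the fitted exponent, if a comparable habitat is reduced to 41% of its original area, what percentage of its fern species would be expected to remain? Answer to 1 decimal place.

82.5%

z = ln(19/14) / ln(0.6729/0.163) = 0.3054 / 1.4178 = 0.2154
S_new/S_old = (A_new/A_old)^z = 0.41^0.2154 = exp(0.2154 × -0.8916) = 0.8253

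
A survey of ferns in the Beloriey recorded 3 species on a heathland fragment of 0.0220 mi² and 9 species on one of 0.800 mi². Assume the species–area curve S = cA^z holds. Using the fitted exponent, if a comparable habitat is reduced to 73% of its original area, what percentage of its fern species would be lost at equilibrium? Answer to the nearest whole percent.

z = ln(9/3) / ln(0.8/0.022) = 1.0986 / 3.5936 = 0.3057
S_new/S_old = (A_new/A_old)^z = 0.73^0.3057 = exp(0.3057 × -0.3147) = 0.9083
Fraction lost = 1 − 0.9083 = 0.09173

9%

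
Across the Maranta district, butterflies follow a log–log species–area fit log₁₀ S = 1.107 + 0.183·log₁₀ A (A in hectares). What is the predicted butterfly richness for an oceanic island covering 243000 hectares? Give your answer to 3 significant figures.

S = 12.79 × 243000^0.183 = 12.79 × 9.673 ≈ 123.8

124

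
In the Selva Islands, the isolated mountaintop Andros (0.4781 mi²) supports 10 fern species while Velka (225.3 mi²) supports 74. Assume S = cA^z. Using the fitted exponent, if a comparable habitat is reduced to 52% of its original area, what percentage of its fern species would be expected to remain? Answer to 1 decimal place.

80.8%

z = ln(74/10) / ln(225.3/0.4781) = 2.0015 / 6.1554 = 0.3252
S_new/S_old = (A_new/A_old)^z = 0.52^0.3252 = exp(0.3252 × -0.6539) = 0.8085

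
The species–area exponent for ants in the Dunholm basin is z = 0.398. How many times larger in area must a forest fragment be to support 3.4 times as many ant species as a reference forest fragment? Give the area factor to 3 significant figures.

(A₂/A₁)^0.398 = 3.4, so A₂/A₁ = 3.4^(1/0.398) = 3.4^2.513
ln(A₂/A₁) = ln 3.4 / 0.398 = 1.2238 / 0.398 = 3.0748
A₂/A₁ = e^3.0748 ≈ 21.65

21.6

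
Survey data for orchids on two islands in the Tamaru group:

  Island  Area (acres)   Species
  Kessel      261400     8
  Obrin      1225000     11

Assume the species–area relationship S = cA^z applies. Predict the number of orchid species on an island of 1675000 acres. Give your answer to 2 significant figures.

z = ln(11/8) / ln(1225000/261400) = 0.3185 / 1.5446 = 0.2062
c = 8 / 261400^0.2062 = 8 / 13.09 = 0.6113
S₃ = 0.6113 × 1675000^0.2062 = 0.6113 × 19.19 ≈ 11.73

12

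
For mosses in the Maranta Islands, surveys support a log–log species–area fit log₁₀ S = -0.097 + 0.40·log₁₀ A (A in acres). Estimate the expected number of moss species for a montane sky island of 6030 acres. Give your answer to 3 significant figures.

S = 0.7998 × 6030^0.4
ln S = ln 0.7998 + 0.4 × ln 6030 = -0.2234 + 0.4 × 8.7045 = 3.2585
S = e^3.2585 ≈ 26.01

26.0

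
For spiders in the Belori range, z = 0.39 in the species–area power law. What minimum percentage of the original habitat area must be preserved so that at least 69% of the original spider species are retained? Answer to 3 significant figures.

Need (A_new/A_old)^0.39 = 0.69, so A_new/A_old = 0.69^(1/0.39) = 0.69^2.564
ln(A_new/A_old) = ln 0.69 / 0.39 = -0.3711 / 0.39 = -0.9514
A_new/A_old = e^-0.9514 ≈ 0.3862

38.6%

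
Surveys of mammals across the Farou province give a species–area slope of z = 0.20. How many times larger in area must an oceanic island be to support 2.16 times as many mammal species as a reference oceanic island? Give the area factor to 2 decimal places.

(A₂/A₁)^0.2 = 2.16, so A₂/A₁ = 2.16^(1/0.2) = 2.16^5
ln(A₂/A₁) = ln 2.16 / 0.2 = 0.7701 / 0.2 = 3.8505
A₂/A₁ = e^3.8505 ≈ 47.02

47.02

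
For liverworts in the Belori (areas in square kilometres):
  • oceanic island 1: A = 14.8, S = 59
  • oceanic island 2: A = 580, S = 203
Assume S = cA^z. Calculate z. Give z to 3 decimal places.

0.337

Taking logs: ln S = ln c + z ln A, so z = (ln S₂ − ln S₁)/(ln A₂ − ln A₁).
z = ln(203/59) / ln(580/14.8) = ln(3.441) / ln(39.19) = 1.2357 / 3.6684 = 0.3368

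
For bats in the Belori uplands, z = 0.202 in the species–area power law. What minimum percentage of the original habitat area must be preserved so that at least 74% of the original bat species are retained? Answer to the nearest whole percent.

Need (A_new/A_old)^0.202 = 0.74, so A_new/A_old = 0.74^(1/0.202) = 0.74^4.95
ln(A_new/A_old) = ln 0.74 / 0.202 = -0.3011 / 0.202 = -1.4906
A_new/A_old = e^-1.4906 ≈ 0.2252

23%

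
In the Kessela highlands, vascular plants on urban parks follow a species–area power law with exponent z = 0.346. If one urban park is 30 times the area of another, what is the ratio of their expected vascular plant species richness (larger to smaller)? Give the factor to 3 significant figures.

3.24

S₂/S₁ = (A₂/A₁)^z = 30^0.346
ln(S₂/S₁) = 0.346 × ln 30 = 0.346 × 3.4012 = 1.1768
S₂/S₁ = e^1.1768 ≈ 3.244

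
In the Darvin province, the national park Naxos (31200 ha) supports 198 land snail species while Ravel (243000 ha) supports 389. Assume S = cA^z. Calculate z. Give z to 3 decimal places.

0.329

Taking logs: ln S = ln c + z ln A, so z = (ln S₂ − ln S₁)/(ln A₂ − ln A₁).
z = ln(389/198) / ln(243000/31200) = ln(1.965) / ln(7.788) = 0.6753 / 2.0526 = 0.3290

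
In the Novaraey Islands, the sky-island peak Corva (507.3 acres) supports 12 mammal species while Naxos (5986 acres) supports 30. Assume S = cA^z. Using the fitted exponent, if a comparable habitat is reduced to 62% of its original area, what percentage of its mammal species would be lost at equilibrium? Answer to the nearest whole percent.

z = ln(30/12) / ln(5986/507.3) = 0.9163 / 2.4681 = 0.3713
S_new/S_old = (A_new/A_old)^z = 0.62^0.3713 = exp(0.3713 × -0.4780) = 0.8374
Fraction lost = 1 − 0.8374 = 0.1626

16%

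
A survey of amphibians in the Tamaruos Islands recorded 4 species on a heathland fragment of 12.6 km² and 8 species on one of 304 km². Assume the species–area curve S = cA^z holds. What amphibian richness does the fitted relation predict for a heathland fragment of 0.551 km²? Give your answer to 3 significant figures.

2.02

z = ln(8/4) / ln(304/12.6) = 0.6931 / 3.1833 = 0.2177
c = 4 / 12.6^0.2177 = 4 / 1.736 = 2.304
S₃ = 2.304 × 0.551^0.2177 = 2.304 × 0.8783 ≈ 2.023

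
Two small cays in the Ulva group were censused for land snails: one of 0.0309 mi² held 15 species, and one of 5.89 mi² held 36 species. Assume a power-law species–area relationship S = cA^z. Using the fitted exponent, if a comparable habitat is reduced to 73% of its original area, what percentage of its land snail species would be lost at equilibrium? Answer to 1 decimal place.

z = ln(36/15) / ln(5.89/0.0309) = 0.8755 / 5.2503 = 0.1667
S_new/S_old = (A_new/A_old)^z = 0.73^0.1667 = exp(0.1667 × -0.3147) = 0.9489
Fraction lost = 1 − 0.9489 = 0.05112

5.1%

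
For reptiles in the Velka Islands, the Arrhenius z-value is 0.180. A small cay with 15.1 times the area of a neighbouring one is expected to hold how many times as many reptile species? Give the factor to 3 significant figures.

1.63

S₂/S₁ = (A₂/A₁)^z = 15.1^0.18
ln(S₂/S₁) = 0.18 × ln 15.1 = 0.18 × 2.7147 = 0.4886
S₂/S₁ = e^0.4886 ≈ 1.63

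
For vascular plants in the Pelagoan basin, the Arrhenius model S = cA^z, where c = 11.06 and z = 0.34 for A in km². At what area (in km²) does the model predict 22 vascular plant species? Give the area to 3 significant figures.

7.56 km²

22 = 11.06 × A^0.34  ⇒  A^0.34 = 22/11.06 = 1.989
ln A = ln(1.989) / 0.34 = 0.6877 / 0.34 = 2.0227
A = e^2.0227 ≈ 7.558 km²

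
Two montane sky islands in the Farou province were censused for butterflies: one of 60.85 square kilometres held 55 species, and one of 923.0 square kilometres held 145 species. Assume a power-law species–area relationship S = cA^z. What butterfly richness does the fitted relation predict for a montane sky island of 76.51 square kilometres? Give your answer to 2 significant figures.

60

z = ln(145/55) / ln(923/60.85) = 0.9694 / 2.7192 = 0.3565
c = 55 / 60.85^0.3565 = 55 / 4.326 = 12.71
S₃ = 12.71 × 76.51^0.3565 = 12.71 × 4.694 ≈ 59.68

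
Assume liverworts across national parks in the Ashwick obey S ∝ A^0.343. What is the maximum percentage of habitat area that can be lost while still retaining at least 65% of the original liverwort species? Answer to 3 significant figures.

Need (A_new/A_old)^0.343 = 0.65, so A_new/A_old = 0.65^(1/0.343) = 0.65^2.915
ln(A_new/A_old) = ln 0.65 / 0.343 = -0.4308 / 0.343 = -1.2559
A_new/A_old = e^-1.2559 ≈ 0.2848
Fraction that can be lost = 1 − 0.2848 = 0.7152

71.5%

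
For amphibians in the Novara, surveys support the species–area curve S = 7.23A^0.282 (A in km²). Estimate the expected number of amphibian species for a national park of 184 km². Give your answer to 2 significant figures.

S = 7.23 × 184^0.282 = 7.23 × 4.352 ≈ 31.46

31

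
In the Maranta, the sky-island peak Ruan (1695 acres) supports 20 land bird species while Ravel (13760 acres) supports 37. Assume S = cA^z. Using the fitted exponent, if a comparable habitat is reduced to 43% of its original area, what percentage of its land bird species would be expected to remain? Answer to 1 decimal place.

78.0%

z = ln(37/20) / ln(13760/1695) = 0.6152 / 2.0941 = 0.2938
S_new/S_old = (A_new/A_old)^z = 0.43^0.2938 = exp(0.2938 × -0.8440) = 0.7804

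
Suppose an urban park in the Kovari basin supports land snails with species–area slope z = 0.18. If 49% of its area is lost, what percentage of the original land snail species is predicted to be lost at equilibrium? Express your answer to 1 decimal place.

S_new/S_old = (A_new/A_old)^z = 0.51^0.18
= exp(0.18 × ln 0.51) = exp(0.18 × -0.6733) = exp(-0.1212) ≈ 0.8859
Fraction lost = 1 − 0.8859 = 0.1141

11.4%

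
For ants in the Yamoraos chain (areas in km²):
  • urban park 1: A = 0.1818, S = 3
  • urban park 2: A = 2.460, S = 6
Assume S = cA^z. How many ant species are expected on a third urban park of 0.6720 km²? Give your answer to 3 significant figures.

z = ln(6/3) / ln(2.46/0.1818) = 0.6931 / 2.6050 = 0.2661
c = 3 / 0.1818^0.2661 = 3 / 0.6353 = 4.722
S₃ = 4.722 × 0.672^0.2661 = 4.722 × 0.8996 ≈ 4.248

4.25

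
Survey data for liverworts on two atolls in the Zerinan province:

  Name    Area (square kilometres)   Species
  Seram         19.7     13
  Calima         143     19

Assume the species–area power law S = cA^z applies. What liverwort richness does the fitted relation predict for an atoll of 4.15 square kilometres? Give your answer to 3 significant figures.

9.65

z = ln(19/13) / ln(143/19.7) = 0.3795 / 1.9822 = 0.1914
c = 13 / 19.7^0.1914 = 13 / 1.769 = 7.347
S₃ = 7.347 × 4.15^0.1914 = 7.347 × 1.313 ≈ 9.648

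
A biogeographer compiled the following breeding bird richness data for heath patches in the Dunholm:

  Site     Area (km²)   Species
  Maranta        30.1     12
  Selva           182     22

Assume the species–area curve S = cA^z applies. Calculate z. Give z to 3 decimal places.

0.337

Taking logs: ln S = ln c + z ln A, so z = (ln S₂ − ln S₁)/(ln A₂ − ln A₁).
z = ln(22/12) / ln(182/30.1) = ln(1.833) / ln(6.047) = 0.6061 / 1.7995 = 0.3368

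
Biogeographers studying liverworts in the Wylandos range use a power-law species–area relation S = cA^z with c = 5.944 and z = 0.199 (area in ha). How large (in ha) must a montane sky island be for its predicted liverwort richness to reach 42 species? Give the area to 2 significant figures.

42 = 5.944 × A^0.199  ⇒  A^0.199 = 42/5.944 = 7.066
ln A = ln(7.066) / 0.199 = 1.9553 / 0.199 = 9.8256
A = e^9.8256 ≈ 18501 ha

19000 ha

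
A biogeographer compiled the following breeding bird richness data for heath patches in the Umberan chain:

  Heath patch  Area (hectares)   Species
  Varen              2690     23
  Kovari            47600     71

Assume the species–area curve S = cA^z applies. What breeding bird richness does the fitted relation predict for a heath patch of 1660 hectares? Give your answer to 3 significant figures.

19.0

z = ln(71/23) / ln(47600/2690) = 1.1272 / 2.8733 = 0.3923
c = 23 / 2690^0.3923 = 23 / 22.16 = 1.038
S₃ = 1.038 × 1660^0.3923 = 1.038 × 18.33 ≈ 19.03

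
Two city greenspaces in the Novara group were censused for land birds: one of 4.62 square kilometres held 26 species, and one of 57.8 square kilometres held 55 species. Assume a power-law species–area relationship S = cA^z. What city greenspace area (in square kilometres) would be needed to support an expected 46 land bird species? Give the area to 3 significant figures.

z = ln(55/26) / ln(57.8/4.62) = 0.7492 / 2.5266 = 0.2965
c = 26 / 4.62^0.2965 = 26 / 1.574 = 16.52
A = (46/16.52)^(1/0.2965) ⇒ ln A = ln(2.785)/0.2965 = 3.4544
A = e^3.4544 ≈ 31.64 square kilometres

31.6 square kilometres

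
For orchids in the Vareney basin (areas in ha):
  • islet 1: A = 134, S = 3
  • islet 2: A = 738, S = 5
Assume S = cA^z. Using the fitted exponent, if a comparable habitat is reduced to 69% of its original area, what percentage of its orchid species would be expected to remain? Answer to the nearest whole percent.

z = ln(5/3) / ln(738/134) = 0.5108 / 1.7061 = 0.2994
S_new/S_old = (A_new/A_old)^z = 0.69^0.2994 = exp(0.2994 × -0.3711) = 0.8948

89%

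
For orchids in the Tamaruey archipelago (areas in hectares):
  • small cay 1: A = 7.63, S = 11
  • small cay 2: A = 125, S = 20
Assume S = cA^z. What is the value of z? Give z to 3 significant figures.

0.214

Taking logs: ln S = ln c + z ln A, so z = (ln S₂ − ln S₁)/(ln A₂ − ln A₁).
z = ln(20/11) / ln(125/7.63) = ln(1.818) / ln(16.38) = 0.5978 / 2.7962 = 0.2138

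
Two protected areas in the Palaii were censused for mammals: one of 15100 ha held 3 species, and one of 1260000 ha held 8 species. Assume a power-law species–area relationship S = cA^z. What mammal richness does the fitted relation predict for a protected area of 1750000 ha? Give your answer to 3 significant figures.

z = ln(8/3) / ln(1260000/15100) = 0.9808 / 4.4242 = 0.2217
c = 3 / 15100^0.2217 = 3 / 8.442 = 0.3553
S₃ = 0.3553 × 1750000^0.2217 = 0.3553 × 24.21 ≈ 8.604

8.60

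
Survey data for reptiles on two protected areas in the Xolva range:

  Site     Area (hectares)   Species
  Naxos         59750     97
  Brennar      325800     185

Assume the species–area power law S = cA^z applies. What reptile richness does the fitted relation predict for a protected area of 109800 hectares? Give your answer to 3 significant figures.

z = ln(185/97) / ln(325800/59750) = 0.6456 / 1.6961 = 0.3807
c = 97 / 59750^0.3807 = 97 / 65.79 = 1.474
S₃ = 1.474 × 109800^0.3807 = 1.474 × 82.94 ≈ 122.3

122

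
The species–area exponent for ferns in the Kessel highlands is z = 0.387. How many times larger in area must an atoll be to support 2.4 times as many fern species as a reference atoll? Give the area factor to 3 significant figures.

9.60

(A₂/A₁)^0.387 = 2.4, so A₂/A₁ = 2.4^(1/0.387) = 2.4^2.584
ln(A₂/A₁) = ln 2.4 / 0.387 = 0.8755 / 0.387 = 2.2622
A₂/A₁ = e^2.2622 ≈ 9.604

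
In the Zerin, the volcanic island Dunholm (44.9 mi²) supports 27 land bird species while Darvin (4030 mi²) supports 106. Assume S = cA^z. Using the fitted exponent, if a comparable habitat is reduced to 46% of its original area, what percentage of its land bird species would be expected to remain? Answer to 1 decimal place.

79.0%

z = ln(106/27) / ln(4030/44.9) = 1.3676 / 4.4971 = 0.3041
S_new/S_old = (A_new/A_old)^z = 0.46^0.3041 = exp(0.3041 × -0.7765) = 0.7897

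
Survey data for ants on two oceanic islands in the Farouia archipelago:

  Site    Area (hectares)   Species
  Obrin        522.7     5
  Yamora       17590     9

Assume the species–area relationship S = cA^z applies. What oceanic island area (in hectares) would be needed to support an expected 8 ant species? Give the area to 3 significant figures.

z = ln(9/5) / ln(17590/522.7) = 0.5878 / 3.5161 = 0.1672
c = 5 / 522.7^0.1672 = 5 / 2.847 = 1.756
A = (8/1.756)^(1/0.1672) ⇒ ln A = ln(4.555)/0.1672 = 9.0705
A = e^9.0705 ≈ 8695 hectares

8700 hectares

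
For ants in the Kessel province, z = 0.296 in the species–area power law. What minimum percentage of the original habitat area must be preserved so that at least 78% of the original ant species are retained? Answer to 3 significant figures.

43.2%

Need (A_new/A_old)^0.296 = 0.78, so A_new/A_old = 0.78^(1/0.296) = 0.78^3.378
ln(A_new/A_old) = ln 0.78 / 0.296 = -0.2485 / 0.296 = -0.8394
A_new/A_old = e^-0.8394 ≈ 0.432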